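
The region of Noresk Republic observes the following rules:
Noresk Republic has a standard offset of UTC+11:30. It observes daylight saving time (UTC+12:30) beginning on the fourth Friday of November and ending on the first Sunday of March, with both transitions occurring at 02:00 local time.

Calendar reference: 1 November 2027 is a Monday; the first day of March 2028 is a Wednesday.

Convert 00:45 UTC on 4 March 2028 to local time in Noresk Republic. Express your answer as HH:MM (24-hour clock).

1 November 2027 is a Monday, so the first Friday is November 5 and the fourth is November 26.
1 March 2028 is a Wednesday, so the first Sunday is March 5.
At the standard offset (UTC+11:30), 00:45 UTC + 11h30m = 12:15 Noresk Republic standard time.
Daylight saving runs 26 November 2027 – 5 March 2028; the standard-time date in Noresk Republic, 4 March 2028, is inside that window, so Noresk Republic is at UTC+12:30.
00:45 UTC + 12h30m = 13:15 local.

13:15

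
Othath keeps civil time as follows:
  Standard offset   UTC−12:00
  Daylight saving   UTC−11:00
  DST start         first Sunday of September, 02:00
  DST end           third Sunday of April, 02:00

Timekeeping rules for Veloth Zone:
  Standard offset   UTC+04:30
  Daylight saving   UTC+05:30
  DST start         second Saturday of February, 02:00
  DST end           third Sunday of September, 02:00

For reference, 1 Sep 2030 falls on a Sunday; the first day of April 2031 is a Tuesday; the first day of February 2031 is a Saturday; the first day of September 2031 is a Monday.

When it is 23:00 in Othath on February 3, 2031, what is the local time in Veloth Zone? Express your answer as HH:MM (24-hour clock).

14:30

1 September 2030 is a Sunday, so the first Sunday is September 1.
1 April 2031 is a Tuesday, so the first Sunday is April 6 and the third is April 20.
Daylight saving runs 1 September 2030 – 20 April 2031; February 3, 2031 is inside that window, so Othath is at UTC−11:00.
23:00 Othath + 11h = 10:00 UTC (rolling into the next day, 4 February 2031).
1 February 2031 is a Saturday, so the first Saturday is February 1 and the second is February 8.
1 September 2031 is a Monday, so the first Sunday is September 7 and the third is September 21.
At the standard offset (UTC+04:30), 10:00 UTC + 4h30m = 14:30 Veloth Zone standard time.
Daylight saving runs 8 February – 21 September; the standard-time date in Veloth Zone, February 4, 2031, is outside that window, so Veloth Zone is on standard time at UTC+04:30.
10:00 UTC + 4h30m = 14:30 Veloth Zone.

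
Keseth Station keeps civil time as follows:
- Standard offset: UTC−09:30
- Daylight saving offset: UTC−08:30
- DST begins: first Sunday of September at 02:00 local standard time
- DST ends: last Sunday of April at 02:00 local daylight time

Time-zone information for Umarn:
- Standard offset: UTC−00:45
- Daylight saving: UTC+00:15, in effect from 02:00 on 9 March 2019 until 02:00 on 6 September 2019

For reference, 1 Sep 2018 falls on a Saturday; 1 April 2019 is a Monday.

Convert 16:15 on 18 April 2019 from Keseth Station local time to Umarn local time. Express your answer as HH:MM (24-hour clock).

1 September 2018 is a Saturday, so the first Sunday is September 2.
1 April 2019 is a Monday, so Sundays fall on 7, 14, 21, 28; the last is April 28.
18 April 2019 lies within the daylight-saving period (2 September 2018 – 28 April 2019), so Keseth Station is on daylight time, UTC−08:30.
16:15 Keseth Station + 8h30m = 00:45 UTC (rolling into the next day, 19 April 2019).
At the standard offset (UTC−00:45), 00:45 UTC − 0h45m = 00:00 Umarn standard time.
Daylight saving runs 9 March – 6 September; the standard-time date in Umarn, 19 April 2019, is inside that window, so Umarn is at UTC+00:15.
00:45 UTC + 0h15m = 01:00 Umarn.

01:00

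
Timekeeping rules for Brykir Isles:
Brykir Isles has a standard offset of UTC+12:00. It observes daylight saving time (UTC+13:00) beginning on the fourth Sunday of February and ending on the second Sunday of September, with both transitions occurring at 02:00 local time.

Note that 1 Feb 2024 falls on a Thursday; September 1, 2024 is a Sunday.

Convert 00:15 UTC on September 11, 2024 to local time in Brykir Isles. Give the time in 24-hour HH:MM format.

1 February 2024 is a Thursday, so the first Sunday is February 4 and the fourth is February 25.
1 September 2024 is a Sunday, so the first Sunday is September 1 and the second is September 8.
At the standard offset (UTC+12:00), 00:15 UTC + 12h = 12:15 Brykir Isles standard time.
The standard-time date in Brykir Isles, September 11, 2024, does not fall between 25 February and 8 September, so daylight saving is not in effect and Brykir Isles is at UTC+12:00.
00:15 UTC + 12h = 12:15 local.

12:15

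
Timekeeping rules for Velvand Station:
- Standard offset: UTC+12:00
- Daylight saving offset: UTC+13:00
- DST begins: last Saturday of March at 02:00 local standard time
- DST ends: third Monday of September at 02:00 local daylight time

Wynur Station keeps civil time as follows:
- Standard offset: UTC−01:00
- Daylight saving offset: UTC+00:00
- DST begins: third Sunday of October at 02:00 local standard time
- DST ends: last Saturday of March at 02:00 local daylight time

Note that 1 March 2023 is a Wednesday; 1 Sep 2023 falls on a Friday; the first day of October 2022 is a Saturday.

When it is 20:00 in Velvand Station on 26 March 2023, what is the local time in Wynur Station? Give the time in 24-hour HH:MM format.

06:00

1 March 2023 is a Wednesday, so Saturdays fall on 4, 11, 18, 25; the last is March 25.
1 September 2023 is a Friday, so the first Monday is September 4 and the third is September 18.
26 March 2023 lies within the daylight-saving period (25 March – 18 September), so Velvand Station is on daylight time, UTC+13:00.
20:00 Velvand Station − 13h = 07:00 UTC.
1 October 2022 is a Saturday, so the first Sunday is October 2 and the third is October 16.
1 March 2023 is a Wednesday, so Saturdays fall on 4, 11, 18, 25; the last is March 25.
At the standard offset (UTC−01:00), 07:00 UTC − 1h = 06:00 Wynur Station standard time.
Daylight saving runs 16 October 2022 – 25 March 2023; the standard-time date in Wynur Station, 26 March 2023, is outside that window, so Wynur Station is on standard time at UTC−01:00.
07:00 UTC − 1h = 06:00 Wynur Station.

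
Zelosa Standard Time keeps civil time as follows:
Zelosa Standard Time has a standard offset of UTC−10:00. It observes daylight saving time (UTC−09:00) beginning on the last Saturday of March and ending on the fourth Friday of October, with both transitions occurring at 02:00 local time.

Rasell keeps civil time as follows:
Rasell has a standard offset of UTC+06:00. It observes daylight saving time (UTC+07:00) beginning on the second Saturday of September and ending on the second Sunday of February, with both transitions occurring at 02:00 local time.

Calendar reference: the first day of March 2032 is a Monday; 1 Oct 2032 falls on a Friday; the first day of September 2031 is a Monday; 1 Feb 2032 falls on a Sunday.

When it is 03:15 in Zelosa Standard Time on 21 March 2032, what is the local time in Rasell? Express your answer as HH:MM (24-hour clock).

1 March 2032 is a Monday, so Saturdays fall on 6, 13, 20, 27; the last is March 27.
1 October 2032 is a Friday, so the first Friday is October 1 and the fourth is October 22.
Daylight saving runs 27 March – 22 October; 21 March 2032 is outside that window, so Zelosa Standard Time is on standard time at UTC−10:00.
03:15 Zelosa Standard Time + 10h = 13:15 UTC.
1 September 2031 is a Monday, so the first Saturday is September 6 and the second is September 13.
1 February 2032 is a Sunday, so the first Sunday is February 1 and the second is February 8.
At the standard offset (UTC+06:00), 13:15 UTC + 6h = 19:15 Rasell standard time.
The standard-time date in Rasell, 21 March 2032, does not fall between 13 September 2031 and 8 February 2032, so daylight saving is not in effect and Rasell is at UTC+06:00.
13:15 UTC + 6h = 19:15 Rasell.

19:15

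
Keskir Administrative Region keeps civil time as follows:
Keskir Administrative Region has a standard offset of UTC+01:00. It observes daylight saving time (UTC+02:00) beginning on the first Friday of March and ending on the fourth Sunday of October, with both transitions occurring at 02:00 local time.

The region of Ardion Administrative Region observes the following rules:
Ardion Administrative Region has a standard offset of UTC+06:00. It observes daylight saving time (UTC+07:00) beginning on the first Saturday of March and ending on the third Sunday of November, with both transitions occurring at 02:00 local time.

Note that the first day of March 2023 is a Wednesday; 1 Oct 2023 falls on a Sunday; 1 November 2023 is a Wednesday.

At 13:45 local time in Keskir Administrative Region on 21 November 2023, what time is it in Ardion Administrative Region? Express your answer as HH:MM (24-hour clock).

18:45

1 March 2023 is a Wednesday, so the first Friday is March 3.
1 October 2023 is a Sunday, so the first Sunday is October 1 and the fourth is October 22.
21 November 2023 does not fall between 3 March and 22 October, so daylight saving is not in effect and Keskir Administrative Region is at UTC+01:00.
13:45 Keskir Administrative Region − 1h = 12:45 UTC.
1 March 2023 is a Wednesday, so the first Saturday is March 4.
1 November 2023 is a Wednesday, so the first Sunday is November 5 and the third is November 19.
At the standard offset (UTC+06:00), 12:45 UTC + 6h = 18:45 Ardion Administrative Region standard time.
The standard-time date in Ardion Administrative Region, 21 November 2023, does not fall between 4 March and 19 November, so daylight saving is not in effect and Ardion Administrative Region is at UTC+06:00.
12:45 UTC + 6h = 18:45 Ardion Administrative Region.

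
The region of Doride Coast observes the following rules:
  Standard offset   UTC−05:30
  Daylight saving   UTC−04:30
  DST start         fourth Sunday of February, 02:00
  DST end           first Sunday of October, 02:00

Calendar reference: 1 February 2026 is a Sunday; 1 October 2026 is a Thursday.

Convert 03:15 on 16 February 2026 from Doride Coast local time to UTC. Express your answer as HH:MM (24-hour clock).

08:45

1 February 2026 is a Sunday, so the first Sunday is February 1 and the fourth is February 22.
1 October 2026 is a Thursday, so the first Sunday is October 4.
16 February 2026 does not fall between 22 February and 4 October, so daylight saving is not in effect and Doride Coast is at UTC−05:30.
03:15 local + 5h30m = 08:45 UTC.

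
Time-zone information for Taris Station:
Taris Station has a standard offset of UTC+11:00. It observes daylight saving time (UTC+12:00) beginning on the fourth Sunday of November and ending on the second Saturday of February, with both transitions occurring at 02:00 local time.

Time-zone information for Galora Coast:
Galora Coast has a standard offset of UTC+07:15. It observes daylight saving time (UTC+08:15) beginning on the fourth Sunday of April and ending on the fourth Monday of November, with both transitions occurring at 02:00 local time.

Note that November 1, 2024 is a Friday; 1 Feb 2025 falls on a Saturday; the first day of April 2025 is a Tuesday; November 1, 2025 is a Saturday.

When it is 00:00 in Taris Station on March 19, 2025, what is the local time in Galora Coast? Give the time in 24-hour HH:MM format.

20:15

1 November 2024 is a Friday, so the first Sunday is November 3 and the fourth is November 24.
1 February 2025 is a Saturday, so the first Saturday is February 1 and the second is February 8.
March 19, 2025 does not fall between 24 November 2024 and 8 February 2025, so daylight saving is not in effect and Taris Station is at UTC+11:00.
00:00 Taris Station − 11h = 13:00 UTC (rolling into the previous day, 18 March 2025).
1 April 2025 is a Tuesday, so the first Sunday is April 6 and the fourth is April 27.
1 November 2025 is a Saturday, so the first Monday is November 3 and the fourth is November 24.
At the standard offset (UTC+07:15), 13:00 UTC + 7h15m = 20:15 Galora Coast standard time.
Daylight saving runs 27 April – 24 November; the standard-time date in Galora Coast, March 18, 2025, is outside that window, so Galora Coast is on standard time at UTC+07:15.
13:00 UTC + 7h15m = 20:15 Galora Coast.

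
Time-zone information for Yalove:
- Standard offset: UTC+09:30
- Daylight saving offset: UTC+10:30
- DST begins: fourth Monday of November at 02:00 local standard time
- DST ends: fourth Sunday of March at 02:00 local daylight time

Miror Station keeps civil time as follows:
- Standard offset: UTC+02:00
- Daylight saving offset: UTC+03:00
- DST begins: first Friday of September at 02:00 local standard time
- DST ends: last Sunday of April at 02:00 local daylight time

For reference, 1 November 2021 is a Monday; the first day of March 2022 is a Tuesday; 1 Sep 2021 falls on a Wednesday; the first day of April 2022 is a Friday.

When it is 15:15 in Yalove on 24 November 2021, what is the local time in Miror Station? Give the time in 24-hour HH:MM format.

07:45

1 November 2021 is a Monday, so the first Monday is November 1 and the fourth is November 22.
1 March 2022 is a Tuesday, so the first Sunday is March 6 and the fourth is March 27.
24 November 2021 lies within the daylight-saving period (22 November 2021 – 27 March 2022), so Yalove is on daylight time, UTC+10:30.
15:15 Yalove − 10h30m = 04:45 UTC.
1 September 2021 is a Wednesday, so the first Friday is September 3.
1 April 2022 is a Friday, so Sundays fall on 3, 10, 17, 24; the last is April 24.
At the standard offset (UTC+02:00), 04:45 UTC + 2h = 06:45 Miror Station standard time.
The standard-time date in Miror Station, 24 November 2021, falls between 3 September 2021 and 24 April 2022, so daylight saving is in effect and Miror Station is at UTC+03:00.
04:45 UTC + 3h = 07:45 Miror Station.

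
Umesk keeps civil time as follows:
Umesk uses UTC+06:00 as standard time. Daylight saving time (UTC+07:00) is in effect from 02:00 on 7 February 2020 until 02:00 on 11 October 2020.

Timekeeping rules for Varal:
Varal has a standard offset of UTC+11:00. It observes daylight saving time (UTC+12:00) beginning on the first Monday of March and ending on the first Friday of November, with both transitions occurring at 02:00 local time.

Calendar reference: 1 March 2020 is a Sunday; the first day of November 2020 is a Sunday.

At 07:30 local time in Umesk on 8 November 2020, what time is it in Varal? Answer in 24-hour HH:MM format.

8 November 2020 is outside the daylight-saving period (7 February – 11 October), so Umesk is on standard time, UTC+06:00.
07:30 Umesk − 6h = 01:30 UTC.
1 March 2020 is a Sunday, so the first Monday is March 2.
1 November 2020 is a Sunday, so the first Friday is November 6.
At the standard offset (UTC+11:00), 01:30 UTC + 11h = 12:30 Varal standard time.
Daylight saving runs 2 March – 6 November; the standard-time date in Varal, 8 November 2020, is outside that window, so Varal is on standard time at UTC+11:00.
01:30 UTC + 11h = 12:30 Varal.

12:30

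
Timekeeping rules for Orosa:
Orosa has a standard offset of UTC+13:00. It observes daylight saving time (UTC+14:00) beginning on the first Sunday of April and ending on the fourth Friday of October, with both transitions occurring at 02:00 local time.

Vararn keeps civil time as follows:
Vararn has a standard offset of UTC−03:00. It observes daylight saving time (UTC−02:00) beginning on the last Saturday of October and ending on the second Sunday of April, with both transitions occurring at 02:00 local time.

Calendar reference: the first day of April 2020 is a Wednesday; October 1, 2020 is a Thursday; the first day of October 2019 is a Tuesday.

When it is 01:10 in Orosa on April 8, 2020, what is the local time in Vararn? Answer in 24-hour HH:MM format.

1 April 2020 is a Wednesday, so the first Sunday is April 5.
1 October 2020 is a Thursday, so the first Friday is October 2 and the fourth is October 23.
April 8, 2020 lies within the daylight-saving period (5 April – 23 October), so Orosa is on daylight time, UTC+14:00.
01:10 Orosa − 14h = 11:10 UTC (rolling into the previous day, 7 April 2020).
1 October 2019 is a Tuesday, so Saturdays fall on 5, 12, 19, 26; the last is October 26.
1 April 2020 is a Wednesday, so the first Sunday is April 5 and the second is April 12.
At the standard offset (UTC−03:00), 11:10 UTC − 3h = 08:10 Vararn standard time.
The standard-time date in Vararn, April 7, 2020, falls between 26 October 2019 and 12 April 2020, so daylight saving is in effect and Vararn is at UTC−02:00.
11:10 UTC − 2h = 09:10 Vararn.

09:10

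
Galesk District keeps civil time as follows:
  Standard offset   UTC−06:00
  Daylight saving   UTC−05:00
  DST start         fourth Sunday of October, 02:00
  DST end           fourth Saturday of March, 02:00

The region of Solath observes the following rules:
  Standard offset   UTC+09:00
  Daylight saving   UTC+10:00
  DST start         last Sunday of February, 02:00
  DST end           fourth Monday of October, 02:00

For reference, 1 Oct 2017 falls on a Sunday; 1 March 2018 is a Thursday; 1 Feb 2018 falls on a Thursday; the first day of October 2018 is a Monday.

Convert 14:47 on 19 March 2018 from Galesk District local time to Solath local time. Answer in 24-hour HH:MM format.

05:47

1 October 2017 is a Sunday, so the first Sunday is October 1 and the fourth is October 22.
1 March 2018 is a Thursday, so the first Saturday is March 3 and the fourth is March 24.
Daylight saving runs 22 October 2017 – 24 March 2018; 19 March 2018 is inside that window, so Galesk District is at UTC−05:00.
14:47 Galesk District + 5h = 19:47 UTC.
1 February 2018 is a Thursday, so Sundays fall on 4, 11, 18, 25; the last is February 25.
1 October 2018 is a Monday, so the first Monday is October 1 and the fourth is October 22.
At the standard offset (UTC+09:00), 19:47 UTC + 9h = 04:47 Solath standard time (rolling into the next day, 20 March 2018).
Daylight saving runs 25 February – 22 October; the standard-time date in Solath, 20 March 2018, is inside that window, so Solath is at UTC+10:00.
19:47 UTC + 10h = 05:47 Solath (rolling into the next day, 20 March 2018).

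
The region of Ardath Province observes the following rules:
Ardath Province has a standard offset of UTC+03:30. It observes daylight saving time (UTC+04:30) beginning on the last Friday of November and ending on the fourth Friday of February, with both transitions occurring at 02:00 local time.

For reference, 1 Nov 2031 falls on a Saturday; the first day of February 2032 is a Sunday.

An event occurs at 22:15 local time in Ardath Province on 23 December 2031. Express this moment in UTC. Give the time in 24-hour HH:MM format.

1 November 2031 is a Saturday, so Fridays fall on 7, 14, 21, 28; the last is November 28.
1 February 2032 is a Sunday, so the first Friday is February 6 and the fourth is February 27.
23 December 2031 lies within the daylight-saving period (28 November 2031 – 27 February 2032), so Ardath Province is on daylight time, UTC+04:30.
22:15 local − 4h30m = 17:45 UTC.

17:45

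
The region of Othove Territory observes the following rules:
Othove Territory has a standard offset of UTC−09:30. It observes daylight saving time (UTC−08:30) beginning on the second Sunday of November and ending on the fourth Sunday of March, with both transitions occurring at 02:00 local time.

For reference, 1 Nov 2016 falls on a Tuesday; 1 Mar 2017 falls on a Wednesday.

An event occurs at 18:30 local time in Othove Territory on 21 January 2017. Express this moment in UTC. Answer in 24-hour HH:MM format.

03:00

1 November 2016 is a Tuesday, so the first Sunday is November 6 and the second is November 13.
1 March 2017 is a Wednesday, so the first Sunday is March 5 and the fourth is March 26.
21 January 2017 falls between 13 November 2016 and 26 March 2017, so daylight saving is in effect and Othove Territory is at UTC−08:30.
18:30 local + 8h30m = 03:00 UTC (rolling into the next day, 22 January 2017).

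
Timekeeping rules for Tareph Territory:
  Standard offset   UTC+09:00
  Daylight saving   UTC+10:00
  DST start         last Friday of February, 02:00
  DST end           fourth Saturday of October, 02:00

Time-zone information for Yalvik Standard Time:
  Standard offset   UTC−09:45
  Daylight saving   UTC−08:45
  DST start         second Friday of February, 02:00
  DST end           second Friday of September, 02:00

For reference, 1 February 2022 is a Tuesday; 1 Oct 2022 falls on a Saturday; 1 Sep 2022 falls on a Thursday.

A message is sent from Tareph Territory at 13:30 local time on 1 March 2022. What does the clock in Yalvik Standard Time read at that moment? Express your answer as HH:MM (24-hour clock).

18:45

1 February 2022 is a Tuesday, so Fridays fall on 4, 11, 18, 25; the last is February 25.
1 October 2022 is a Saturday, so the first Saturday is October 1 and the fourth is October 22.
Daylight saving runs 25 February – 22 October; 1 March 2022 is inside that window, so Tareph Territory is at UTC+10:00.
13:30 Tareph Territory − 10h = 03:30 UTC.
1 February 2022 is a Tuesday, so the first Friday is February 4 and the second is February 11.
1 September 2022 is a Thursday, so the first Friday is September 2 and the second is September 9.
At the standard offset (UTC−09:45), 03:30 UTC − 9h45m = 17:45 Yalvik Standard Time standard time (rolling into the previous day, 28 February 2022).
The standard-time date in Yalvik Standard Time, 28 February 2022, falls between 11 February and 9 September, so daylight saving is in effect and Yalvik Standard Time is at UTC−08:45.
03:30 UTC − 8h45m = 18:45 Yalvik Standard Time (rolling into the previous day, 28 February 2022).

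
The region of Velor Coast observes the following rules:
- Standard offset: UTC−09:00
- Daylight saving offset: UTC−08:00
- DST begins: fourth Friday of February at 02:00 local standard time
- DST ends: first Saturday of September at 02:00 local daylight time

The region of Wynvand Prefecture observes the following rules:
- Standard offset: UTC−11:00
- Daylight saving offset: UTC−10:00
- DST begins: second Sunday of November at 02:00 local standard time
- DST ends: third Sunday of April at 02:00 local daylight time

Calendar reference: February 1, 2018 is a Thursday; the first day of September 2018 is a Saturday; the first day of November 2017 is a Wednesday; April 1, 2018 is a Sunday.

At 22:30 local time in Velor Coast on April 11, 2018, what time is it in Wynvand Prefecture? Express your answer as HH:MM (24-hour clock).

20:30

1 February 2018 is a Thursday, so the first Friday is February 2 and the fourth is February 23.
1 September 2018 is a Saturday, so the first Saturday is September 1.
April 11, 2018 lies within the daylight-saving period (23 February – 1 September), so Velor Coast is on daylight time, UTC−08:00.
22:30 Velor Coast + 8h = 06:30 UTC (rolling into the next day, 12 April 2018).
1 November 2017 is a Wednesday, so the first Sunday is November 5 and the second is November 12.
1 April 2018 is a Sunday, so the first Sunday is April 1 and the third is April 15.
At the standard offset (UTC−11:00), 06:30 UTC − 11h = 19:30 Wynvand Prefecture standard time (rolling into the previous day, 11 April 2018).
The standard-time date in Wynvand Prefecture, April 11, 2018, falls between 12 November 2017 and 15 April 2018, so daylight saving is in effect and Wynvand Prefecture is at UTC−10:00.
06:30 UTC − 10h = 20:30 Wynvand Prefecture (rolling into the previous day, 11 April 2018).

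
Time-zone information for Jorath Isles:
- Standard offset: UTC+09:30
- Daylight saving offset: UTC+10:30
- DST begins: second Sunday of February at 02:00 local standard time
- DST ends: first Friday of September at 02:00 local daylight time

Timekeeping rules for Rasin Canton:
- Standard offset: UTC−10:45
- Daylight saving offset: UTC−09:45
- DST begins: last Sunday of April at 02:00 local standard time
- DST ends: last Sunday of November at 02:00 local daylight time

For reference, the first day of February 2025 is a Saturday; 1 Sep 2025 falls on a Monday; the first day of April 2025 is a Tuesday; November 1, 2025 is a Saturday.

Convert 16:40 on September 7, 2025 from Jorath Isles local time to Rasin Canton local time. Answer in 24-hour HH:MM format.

1 February 2025 is a Saturday, so the first Sunday is February 2 and the second is February 9.
1 September 2025 is a Monday, so the first Friday is September 5.
September 7, 2025 does not fall between 9 February and 5 September, so daylight saving is not in effect and Jorath Isles is at UTC+09:30.
16:40 Jorath Isles − 9h30m = 07:10 UTC.
1 April 2025 is a Tuesday, so Sundays fall on 6, 13, 20, 27; the last is April 27.
1 November 2025 is a Saturday, so Sundays fall on 2, 9, 16, 23, 30; the last is November 30.
At the standard offset (UTC−10:45), 07:10 UTC − 10h45m = 20:25 Rasin Canton standard time (rolling into the previous day, 6 September 2025).
Daylight saving runs 27 April – 30 November; the standard-time date in Rasin Canton, September 6, 2025, is inside that window, so Rasin Canton is at UTC−09:45.
07:10 UTC − 9h45m = 21:25 Rasin Canton (rolling into the previous day, 6 September 2025).

21:25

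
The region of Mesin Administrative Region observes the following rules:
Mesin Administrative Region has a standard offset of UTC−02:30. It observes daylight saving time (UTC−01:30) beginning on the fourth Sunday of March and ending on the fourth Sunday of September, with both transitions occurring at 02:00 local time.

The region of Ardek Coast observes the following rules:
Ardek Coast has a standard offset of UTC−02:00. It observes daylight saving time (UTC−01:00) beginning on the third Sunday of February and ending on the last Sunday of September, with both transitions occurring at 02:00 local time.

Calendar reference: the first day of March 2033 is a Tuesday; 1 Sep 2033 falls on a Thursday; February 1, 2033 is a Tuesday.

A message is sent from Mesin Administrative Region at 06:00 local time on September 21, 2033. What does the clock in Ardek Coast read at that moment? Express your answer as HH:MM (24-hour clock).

06:30

1 March 2033 is a Tuesday, so the first Sunday is March 6 and the fourth is March 27.
1 September 2033 is a Thursday, so the first Sunday is September 4 and the fourth is September 25.
Daylight saving runs 27 March – 25 September; September 21, 2033 is inside that window, so Mesin Administrative Region is at UTC−01:30.
06:00 Mesin Administrative Region + 1h30m = 07:30 UTC.
1 February 2033 is a Tuesday, so the first Sunday is February 6 and the third is February 20.
1 September 2033 is a Thursday, so Sundays fall on 4, 11, 18, 25; the last is September 25.
At the standard offset (UTC−02:00), 07:30 UTC − 2h = 05:30 Ardek Coast standard time.
The standard-time date in Ardek Coast, September 21, 2033, falls between 20 February and 25 September, so daylight saving is in effect and Ardek Coast is at UTC−01:00.
07:30 UTC − 1h = 06:30 Ardek Coast.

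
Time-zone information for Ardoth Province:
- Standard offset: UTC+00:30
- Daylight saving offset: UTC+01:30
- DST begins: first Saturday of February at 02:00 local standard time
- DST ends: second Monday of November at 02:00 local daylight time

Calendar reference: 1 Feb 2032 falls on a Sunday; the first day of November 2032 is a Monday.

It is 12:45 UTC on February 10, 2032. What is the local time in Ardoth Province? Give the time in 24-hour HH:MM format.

1 February 2032 is a Sunday, so the first Saturday is February 7.
1 November 2032 is a Monday, so the first Monday is November 1 and the second is November 8.
At the standard offset (UTC+00:30), 12:45 UTC + 0h30m = 13:15 Ardoth Province standard time.
The standard-time date in Ardoth Province, February 10, 2032, falls between 7 February and 8 November, so daylight saving is in effect and Ardoth Province is at UTC+01:30.
12:45 UTC + 1h30m = 14:15 local.

14:15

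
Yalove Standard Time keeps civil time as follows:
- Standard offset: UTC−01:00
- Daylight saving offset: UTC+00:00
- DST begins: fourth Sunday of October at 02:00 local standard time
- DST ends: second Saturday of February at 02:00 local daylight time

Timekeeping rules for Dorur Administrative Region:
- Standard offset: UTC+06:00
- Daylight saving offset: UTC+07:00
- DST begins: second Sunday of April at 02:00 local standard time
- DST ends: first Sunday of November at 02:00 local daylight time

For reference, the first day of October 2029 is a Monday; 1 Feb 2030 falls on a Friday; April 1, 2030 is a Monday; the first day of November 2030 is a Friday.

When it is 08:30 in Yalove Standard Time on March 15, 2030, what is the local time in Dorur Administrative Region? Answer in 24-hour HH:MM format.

15:30

1 October 2029 is a Monday, so the first Sunday is October 7 and the fourth is October 28.
1 February 2030 is a Friday, so the first Saturday is February 2 and the second is February 9.
Daylight saving runs 28 October 2029 – 9 February 2030; March 15, 2030 is outside that window, so Yalove Standard Time is on standard time at UTC−01:00.
08:30 Yalove Standard Time + 1h = 09:30 UTC.
1 April 2030 is a Monday, so the first Sunday is April 7 and the second is April 14.
1 November 2030 is a Friday, so the first Sunday is November 3.
At the standard offset (UTC+06:00), 09:30 UTC + 6h = 15:30 Dorur Administrative Region standard time.
Daylight saving runs 14 April – 3 November; the standard-time date in Dorur Administrative Region, March 15, 2030, is outside that window, so Dorur Administrative Region is on standard time at UTC+06:00.
09:30 UTC + 6h = 15:30 Dorur Administrative Region.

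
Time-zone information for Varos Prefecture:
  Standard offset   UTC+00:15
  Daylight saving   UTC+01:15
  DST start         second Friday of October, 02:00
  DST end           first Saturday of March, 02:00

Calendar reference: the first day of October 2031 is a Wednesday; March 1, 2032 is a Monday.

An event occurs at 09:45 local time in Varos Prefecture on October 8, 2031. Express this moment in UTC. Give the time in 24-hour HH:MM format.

1 October 2031 is a Wednesday, so the first Friday is October 3 and the second is October 10.
1 March 2032 is a Monday, so the first Saturday is March 6.
Daylight saving runs 10 October 2031 – 6 March 2032; October 8, 2031 is outside that window, so Varos Prefecture is on standard time at UTC+00:15.
09:45 local − 0h15m = 09:30 UTC.

09:30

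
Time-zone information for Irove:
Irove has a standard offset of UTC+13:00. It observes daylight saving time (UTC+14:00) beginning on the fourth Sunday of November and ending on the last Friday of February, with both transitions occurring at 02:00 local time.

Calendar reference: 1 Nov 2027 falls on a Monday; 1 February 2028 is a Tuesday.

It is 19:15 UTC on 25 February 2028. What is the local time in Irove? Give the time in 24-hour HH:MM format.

1 November 2027 is a Monday, so the first Sunday is November 7 and the fourth is November 28.
1 February 2028 is a Tuesday, so Fridays fall on 4, 11, 18, 25; the last is February 25.
At the standard offset (UTC+13:00), 19:15 UTC + 13h = 08:15 Irove standard time (rolling into the next day, 26 February 2028).
The standard-time date in Irove, 26 February 2028, does not fall between 28 November 2027 and 25 February 2028, so daylight saving is not in effect and Irove is at UTC+13:00.
19:15 UTC + 13h = 08:15 local (rolling into the next day, 26 February 2028).

08:15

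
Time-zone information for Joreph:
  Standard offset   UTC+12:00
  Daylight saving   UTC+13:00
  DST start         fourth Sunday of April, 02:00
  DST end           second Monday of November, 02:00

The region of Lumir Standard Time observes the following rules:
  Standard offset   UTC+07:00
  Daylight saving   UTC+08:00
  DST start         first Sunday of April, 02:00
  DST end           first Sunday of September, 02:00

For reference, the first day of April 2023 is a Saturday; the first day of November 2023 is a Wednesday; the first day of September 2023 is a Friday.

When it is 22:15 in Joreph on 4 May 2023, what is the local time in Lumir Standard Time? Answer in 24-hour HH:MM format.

17:15

1 April 2023 is a Saturday, so the first Sunday is April 2 and the fourth is April 23.
1 November 2023 is a Wednesday, so the first Monday is November 6 and the second is November 13.
Daylight saving runs 23 April – 13 November; 4 May 2023 is inside that window, so Joreph is at UTC+13:00.
22:15 Joreph − 13h = 09:15 UTC.
1 April 2023 is a Saturday, so the first Sunday is April 2.
1 September 2023 is a Friday, so the first Sunday is September 3.
At the standard offset (UTC+07:00), 09:15 UTC + 7h = 16:15 Lumir Standard Time standard time.
The standard-time date in Lumir Standard Time, 4 May 2023, falls between 2 April and 3 September, so daylight saving is in effect and Lumir Standard Time is at UTC+08:00.
09:15 UTC + 8h = 17:15 Lumir Standard Time.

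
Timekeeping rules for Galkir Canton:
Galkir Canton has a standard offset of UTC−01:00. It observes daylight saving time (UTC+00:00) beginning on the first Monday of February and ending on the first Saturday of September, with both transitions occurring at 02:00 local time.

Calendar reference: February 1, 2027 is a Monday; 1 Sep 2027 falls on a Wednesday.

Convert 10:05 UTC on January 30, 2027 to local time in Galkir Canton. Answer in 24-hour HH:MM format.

1 February 2027 is a Monday, so the first Monday is February 1.
1 September 2027 is a Wednesday, so the first Saturday is September 4.
At the standard offset (UTC−01:00), 10:05 UTC − 1h = 09:05 Galkir Canton standard time.
The standard-time date in Galkir Canton, January 30, 2027, does not fall between 1 February and 4 September, so daylight saving is not in effect and Galkir Canton is at UTC−01:00.
10:05 UTC − 1h = 09:05 local.

09:05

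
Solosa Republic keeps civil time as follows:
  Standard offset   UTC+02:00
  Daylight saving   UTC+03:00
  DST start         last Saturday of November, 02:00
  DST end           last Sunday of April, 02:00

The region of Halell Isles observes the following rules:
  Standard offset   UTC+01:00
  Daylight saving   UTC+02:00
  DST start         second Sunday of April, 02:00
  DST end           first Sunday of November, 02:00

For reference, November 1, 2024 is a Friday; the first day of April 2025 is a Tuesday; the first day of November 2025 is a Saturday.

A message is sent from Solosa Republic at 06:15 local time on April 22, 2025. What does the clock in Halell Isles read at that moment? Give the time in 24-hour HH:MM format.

05:15

1 November 2024 is a Friday, so Saturdays fall on 2, 9, 16, 23, 30; the last is November 30.
1 April 2025 is a Tuesday, so Sundays fall on 6, 13, 20, 27; the last is April 27.
April 22, 2025 falls between 30 November 2024 and 27 April 2025, so daylight saving is in effect and Solosa Republic is at UTC+03:00.
06:15 Solosa Republic − 3h = 03:15 UTC.
1 April 2025 is a Tuesday, so the first Sunday is April 6 and the second is April 13.
1 November 2025 is a Saturday, so the first Sunday is November 2.
At the standard offset (UTC+01:00), 03:15 UTC + 1h = 04:15 Halell Isles standard time.
The standard-time date in Halell Isles, April 22, 2025, falls between 13 April and 2 November, so daylight saving is in effect and Halell Isles is at UTC+02:00.
03:15 UTC + 2h = 05:15 Halell Isles.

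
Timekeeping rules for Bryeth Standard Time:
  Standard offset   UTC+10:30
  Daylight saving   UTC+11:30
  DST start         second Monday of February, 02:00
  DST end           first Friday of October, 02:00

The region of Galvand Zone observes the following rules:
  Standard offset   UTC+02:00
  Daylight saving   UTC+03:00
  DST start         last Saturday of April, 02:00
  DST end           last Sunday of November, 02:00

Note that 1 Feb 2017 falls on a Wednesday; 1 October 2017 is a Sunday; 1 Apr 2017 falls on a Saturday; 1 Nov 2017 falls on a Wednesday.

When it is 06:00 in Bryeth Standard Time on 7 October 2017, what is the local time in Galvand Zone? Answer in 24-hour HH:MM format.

22:30

1 February 2017 is a Wednesday, so the first Monday is February 6 and the second is February 13.
1 October 2017 is a Sunday, so the first Friday is October 6.
7 October 2017 does not fall between 13 February and 6 October, so daylight saving is not in effect and Bryeth Standard Time is at UTC+10:30.
06:00 Bryeth Standard Time − 10h30m = 19:30 UTC (rolling into the previous day, 6 October 2017).
1 April 2017 is a Saturday, so Saturdays fall on 1, 8, 15, 22, 29; the last is April 29.
1 November 2017 is a Wednesday, so Sundays fall on 5, 12, 19, 26; the last is November 26.
At the standard offset (UTC+02:00), 19:30 UTC + 2h = 21:30 Galvand Zone standard time.
The standard-time date in Galvand Zone, 6 October 2017, lies within the daylight-saving period (29 April – 26 November), so Galvand Zone is on daylight time, UTC+03:00.
19:30 UTC + 3h = 22:30 Galvand Zone.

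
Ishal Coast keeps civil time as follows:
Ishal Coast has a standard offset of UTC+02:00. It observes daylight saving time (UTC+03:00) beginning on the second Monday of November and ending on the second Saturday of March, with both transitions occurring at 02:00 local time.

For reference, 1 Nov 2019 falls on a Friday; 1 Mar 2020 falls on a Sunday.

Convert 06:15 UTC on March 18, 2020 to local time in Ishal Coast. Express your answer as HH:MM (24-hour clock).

08:15

1 November 2019 is a Friday, so the first Monday is November 4 and the second is November 11.
1 March 2020 is a Sunday, so the first Saturday is March 7 and the second is March 14.
At the standard offset (UTC+02:00), 06:15 UTC + 2h = 08:15 Ishal Coast standard time.
The standard-time date in Ishal Coast, March 18, 2020, is outside the daylight-saving period (11 November 2019 – 14 March 2020), so Ishal Coast is on standard time, UTC+02:00.
06:15 UTC + 2h = 08:15 local.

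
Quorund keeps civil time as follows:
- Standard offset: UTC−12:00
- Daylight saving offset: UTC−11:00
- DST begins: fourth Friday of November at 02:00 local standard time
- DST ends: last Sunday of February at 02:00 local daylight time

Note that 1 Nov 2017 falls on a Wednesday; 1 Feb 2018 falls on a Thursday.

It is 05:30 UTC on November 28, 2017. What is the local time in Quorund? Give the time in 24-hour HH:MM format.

18:30

1 November 2017 is a Wednesday, so the first Friday is November 3 and the fourth is November 24.
1 February 2018 is a Thursday, so Sundays fall on 4, 11, 18, 25; the last is February 25.
At the standard offset (UTC−12:00), 05:30 UTC − 12h = 17:30 Quorund standard time (rolling into the previous day, 27 November 2017).
The standard-time date in Quorund, November 27, 2017, falls between 24 November 2017 and 25 February 2018, so daylight saving is in effect and Quorund is at UTC−11:00.
05:30 UTC − 11h = 18:30 local (rolling into the previous day, 27 November 2017).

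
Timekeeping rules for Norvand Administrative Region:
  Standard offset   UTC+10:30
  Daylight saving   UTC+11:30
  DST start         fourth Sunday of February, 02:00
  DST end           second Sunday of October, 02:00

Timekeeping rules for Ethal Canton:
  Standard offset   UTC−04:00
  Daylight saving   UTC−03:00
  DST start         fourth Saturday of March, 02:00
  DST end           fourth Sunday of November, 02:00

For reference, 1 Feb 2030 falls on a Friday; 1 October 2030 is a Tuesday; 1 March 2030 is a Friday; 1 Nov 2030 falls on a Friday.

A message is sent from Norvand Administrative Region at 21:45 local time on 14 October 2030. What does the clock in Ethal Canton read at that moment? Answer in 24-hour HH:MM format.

1 February 2030 is a Friday, so the first Sunday is February 3 and the fourth is February 24.
1 October 2030 is a Tuesday, so the first Sunday is October 6 and the second is October 13.
Daylight saving runs 24 February – 13 October; 14 October 2030 is outside that window, so Norvand Administrative Region is on standard time at UTC+10:30.
21:45 Norvand Administrative Region − 10h30m = 11:15 UTC.
1 March 2030 is a Friday, so the first Saturday is March 2 and the fourth is March 23.
1 November 2030 is a Friday, so the first Sunday is November 3 and the fourth is November 24.
At the standard offset (UTC−04:00), 11:15 UTC − 4h = 07:15 Ethal Canton standard time.
The standard-time date in Ethal Canton, 14 October 2030, lies within the daylight-saving period (23 March – 24 November), so Ethal Canton is on daylight time, UTC−03:00.
11:15 UTC − 3h = 08:15 Ethal Canton.

08:15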